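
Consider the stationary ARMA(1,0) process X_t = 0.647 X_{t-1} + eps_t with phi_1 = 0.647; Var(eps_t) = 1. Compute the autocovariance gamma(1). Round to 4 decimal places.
\gamma(1) = 1.1128

Multiply the model equation by X_{t-k} and take expectations. With theta_0 = psi_0 = 1 and psi_j the MA(infinity) weights, this gives
  gamma(k) - sum_i phi_i gamma(k-i) = c_k,
  c_k = sigma^2 * sum_{j=k..q} theta_j psi_{j-k}   (c_k = 0 for k > q),
using gamma(-m) = gamma(m).
Pure AR (q = 0): c_0 = sigma^2 = 1, c_k = 0 for k >= 1.
Equations for k = 0 and k = 1 (AR order 1):
  gamma(0) = phi_1 gamma(1) + c_0
  gamma(1) = phi_1 gamma(0) + c_1
Substituting the second into the first: gamma(0) (1 - phi_1^2) = c_0 + phi_1 c_1, so
  gamma(0) = c_0 / (1 - phi_1^2) = 1 / (1 - (0.647)^2) = 1 / 0.581391 = 1.720013.
  gamma(1) = phi_1 gamma(0) = (0.647)(1.720013) = 1.112848.
Therefore gamma(1) = 1.1128 (to 4 decimal places).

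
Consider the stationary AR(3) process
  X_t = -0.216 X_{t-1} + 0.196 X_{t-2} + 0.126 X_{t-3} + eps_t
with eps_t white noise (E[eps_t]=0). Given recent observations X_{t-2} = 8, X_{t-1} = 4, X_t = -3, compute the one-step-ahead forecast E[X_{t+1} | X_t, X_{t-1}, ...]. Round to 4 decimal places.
E[X_{t+1} \mid \mathcal F_t] = 2.4400

For an AR(p) model X_t = c + sum_i phi_i X_{t-i} + eps_t, the
one-step-ahead conditional mean is
  E[X_{t+1} | X_t, ...] = c + sum_i phi_i X_{t+1-i}.
Substitute known values:
  E[X_{t+1} | ...] = (-0.216) * (-3) + (0.196) * (4) + (0.126) * (8)
                   = 2.4400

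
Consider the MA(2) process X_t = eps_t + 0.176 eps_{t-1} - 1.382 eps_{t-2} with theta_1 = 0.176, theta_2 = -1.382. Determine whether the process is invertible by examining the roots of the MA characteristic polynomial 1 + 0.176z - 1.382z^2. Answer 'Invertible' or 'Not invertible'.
\text{Not invertible}

The MA(q) characteristic polynomial is P(z) = 1 + 0.176z - 1.382z^2.
Invertibility requires all roots to lie outside the unit circle, i.e. |z| > 1 for every root.
Set 1 + (0.176) z + (-1.382) z^2 = 0, i.e. a z^2 + b z + c = 0 with a = -1.382, b = 0.176, c = 1.
Discriminant D = b^2 - 4ac = (0.176)^2 - 4*(-1.382)*1 = 0.030976 - (-5.528) = 5.558976.
D >= 0, so the roots are real: z = (-b +/- sqrt(D)) / (2a) = (-0.176 +/- 2.357748) / (-2.764).
  z_1 = (-0.176 + 2.357748) / (-2.764) = -0.7893,   |z_1| = 0.7893.
  z_2 = (-0.176 - 2.357748) / (-2.764) = 0.9167,   |z_2| = 0.9167.
Moduli of all roots: 0.7893, 0.9167.
All moduli strictly greater than 1? No.
Verdict: Not invertible.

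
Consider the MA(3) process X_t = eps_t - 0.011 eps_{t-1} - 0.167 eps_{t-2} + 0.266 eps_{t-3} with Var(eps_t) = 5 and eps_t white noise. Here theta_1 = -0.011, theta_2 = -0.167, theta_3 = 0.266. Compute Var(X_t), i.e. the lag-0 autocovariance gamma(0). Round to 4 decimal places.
\gamma(0) = 5.4938

For an MA(q) process X_t = eps_t + sum_i theta_i eps_{t-i} with
Var(eps_t) = sigma^2, the variance is
  gamma(0) = sigma^2 * (1 + sum_i theta_i^2).
  sum_i theta_i^2 = (-0.011)^2 + (-0.167)^2 + (0.266)^2 = 0.000121 + 0.027889 + 0.070756 = 0.098766.
  gamma(0) = 5 * (1 + 0.098766) = 5 * 1.098766 = 5.49383, which rounds to 5.4938.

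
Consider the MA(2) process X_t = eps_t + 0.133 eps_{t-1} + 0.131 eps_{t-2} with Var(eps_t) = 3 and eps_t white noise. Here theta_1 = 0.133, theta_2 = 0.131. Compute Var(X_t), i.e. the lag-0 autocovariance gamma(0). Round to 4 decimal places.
\gamma(0) = 3.1046

For an MA(q) process X_t = eps_t + sum_i theta_i eps_{t-i} with
Var(eps_t) = sigma^2, the variance is
  gamma(0) = sigma^2 * (1 + sum_i theta_i^2).
  sum_i theta_i^2 = (0.133)^2 + (0.131)^2 = 0.017689 + 0.017161 = 0.03485.
  gamma(0) = 3 * (1 + 0.03485) = 3 * 1.03485 = 3.10455, which rounds to 3.1046.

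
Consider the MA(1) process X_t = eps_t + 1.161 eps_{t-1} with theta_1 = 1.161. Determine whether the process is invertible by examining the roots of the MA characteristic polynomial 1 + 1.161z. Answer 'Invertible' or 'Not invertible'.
\text{Not invertible}

The MA(q) characteristic polynomial is P(z) = 1 + 1.161z.
Invertibility requires all roots to lie outside the unit circle, i.e. |z| > 1 for every root.
This is linear in z: 1 + (1.161) z = 0  =>  z = -1/(1.161) = -0.861326,  |z| = 0.861326.
Moduli of all roots: 0.8613.
All moduli strictly greater than 1? No.
Verdict: Not invertible.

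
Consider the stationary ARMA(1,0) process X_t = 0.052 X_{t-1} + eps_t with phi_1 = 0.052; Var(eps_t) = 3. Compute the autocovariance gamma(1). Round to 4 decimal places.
\gamma(1) = 0.1564

Multiply the model equation by X_{t-k} and take expectations. With theta_0 = psi_0 = 1 and psi_j the MA(infinity) weights, this gives
  gamma(k) - sum_i phi_i gamma(k-i) = c_k,
  c_k = sigma^2 * sum_{j=k..q} theta_j psi_{j-k}   (c_k = 0 for k > q),
using gamma(-m) = gamma(m).
Pure AR (q = 0): c_0 = sigma^2 = 3, c_k = 0 for k >= 1.
Equations for k = 0 and k = 1 (AR order 1):
  gamma(0) = phi_1 gamma(1) + c_0
  gamma(1) = phi_1 gamma(0) + c_1
Substituting the second into the first: gamma(0) (1 - phi_1^2) = c_0 + phi_1 c_1, so
  gamma(0) = c_0 / (1 - phi_1^2) = 3 / (1 - (0.052)^2) = 3 / 0.997296 = 3.008134.
  gamma(1) = phi_1 gamma(0) = (0.052)(3.008134) = 0.156423.
Therefore gamma(1) = 0.1564 (to 4 decimal places).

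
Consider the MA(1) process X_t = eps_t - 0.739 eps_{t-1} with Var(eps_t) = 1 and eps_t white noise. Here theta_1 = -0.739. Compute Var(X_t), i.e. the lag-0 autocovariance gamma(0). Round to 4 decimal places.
\gamma(0) = 1.5461

For an MA(q) process X_t = eps_t + sum_i theta_i eps_{t-i} with
Var(eps_t) = sigma^2, the variance is
  gamma(0) = sigma^2 * (1 + sum_i theta_i^2).
  sum_i theta_i^2 = (-0.739)^2 = 0.546121.
  gamma(0) = 1 * (1 + 0.546121) = 1 * 1.546121 = 1.546121, which rounds to 1.5461.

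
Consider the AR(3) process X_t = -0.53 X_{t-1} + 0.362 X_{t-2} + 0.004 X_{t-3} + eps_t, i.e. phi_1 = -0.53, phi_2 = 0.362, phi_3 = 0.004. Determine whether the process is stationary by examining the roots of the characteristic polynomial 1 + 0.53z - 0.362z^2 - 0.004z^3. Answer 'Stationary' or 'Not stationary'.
\text{Stationary}

The AR(p) characteristic polynomial is P(z) = 1 + 0.53z - 0.362z^2 - 0.004z^3.
Stationarity requires all roots to lie outside the unit circle, i.e. |z| > 1 for every root.
Degree 3: look for a simple real root z0 first, then factor out (1 - z/z0) and solve the remaining quadratic.
Testing z0 = 2.5: P(2.5) = 1 + (0.53)(2.5) + (-0.362)(2.5)^2 + (-0.004)(2.5)^3
  = 1 + (1.325) + (-2.2625) + (-0.0625) = 0.  So z_0 = 2.5 is a root, |z_0| = 2.5.
Divide out the factor (1 - 0.4 z) = (1 - z/z0) (since 1/z0 = 0.4):
  P(z) = (1 - 0.4 z)(1 + (0.93) z + (0.01) z^2)
  [check: z-coef 0.93 - (0.4) = 0.53; z^2-coef 0.01 - (0.4)(0.93) = -0.362; z^3-coef -(0.4)(0.01) = -0.004.]
Remaining roots from the quadratic factor 1 + (0.93) z + (0.01) z^2:
  Set 1 + (0.93) z + (0.01) z^2 = 0, i.e. a z^2 + b z + c = 0 with a = 0.01, b = 0.93, c = 1.
  Discriminant D = b^2 - 4ac = (0.93)^2 - 4*(0.01)*1 = 0.8649 - (0.04) = 0.8249.
  D >= 0, so the roots are real: z = (-b +/- sqrt(D)) / (2a) = (-0.93 +/- 0.90824) / (0.02).
    z_1 = (-0.93 + 0.90824) / (0.02) = -1.088,   |z_1| = 1.088.
    z_2 = (-0.93 - 0.90824) / (0.02) = -91.912,   |z_2| = 91.912.
Moduli of all roots: 2.5000, 1.0880, 91.9120.
All moduli strictly greater than 1? Yes.
Verdict: Stationary.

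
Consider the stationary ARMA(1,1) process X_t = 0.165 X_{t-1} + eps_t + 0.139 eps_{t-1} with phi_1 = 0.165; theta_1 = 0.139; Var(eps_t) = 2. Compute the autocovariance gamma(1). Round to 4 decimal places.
\gamma(1) = 0.6394

Multiply the model equation by X_{t-k} and take expectations. With theta_0 = psi_0 = 1 and psi_j the MA(infinity) weights, this gives
  gamma(k) - sum_i phi_i gamma(k-i) = c_k,
  c_k = sigma^2 * sum_{j=k..q} theta_j psi_{j-k}   (c_k = 0 for k > q),
using gamma(-m) = gamma(m).
psi-weights needed (psi_j = theta_j + sum_i phi_i psi_{j-i}):
  psi_1 = theta_1 + phi_1 = 0.139 + (0.165) = 0.304
Right-hand sides:
  c_0 = sigma^2 (1 + theta_1 psi_1) = 2 * (1 + (0.139)(0.304)) = 2 * 1.042256 = 2.084512
  c_1 = sigma^2 theta_1 = 2 * (0.139) = 0.278
  c_2 = 0
Equations for k = 0 and k = 1 (AR order 1):
  gamma(0) = phi_1 gamma(1) + c_0
  gamma(1) = phi_1 gamma(0) + c_1
Substituting the second into the first: gamma(0) (1 - phi_1^2) = c_0 + phi_1 c_1, so
  gamma(0) = (c_0 + phi_1 c_1) / (1 - phi_1^2) = (2.084512 + (0.165)(0.278)) / (1 - (0.165)^2) = 2.130382 / 0.972775 = 2.190005.
  gamma(1) = phi_1 gamma(0) + c_1 = (0.165)(2.190005) + (0.278) = 0.639351.
Therefore gamma(1) = 0.6394 (to 4 decimal places).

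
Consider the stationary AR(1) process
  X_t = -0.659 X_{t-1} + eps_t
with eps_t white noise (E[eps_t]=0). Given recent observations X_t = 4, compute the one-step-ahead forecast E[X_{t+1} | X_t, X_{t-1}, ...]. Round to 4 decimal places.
E[X_{t+1} \mid \mathcal F_t] = -2.6360

For an AR(p) model X_t = c + sum_i phi_i X_{t-i} + eps_t, the
one-step-ahead conditional mean is
  E[X_{t+1} | X_t, ...] = c + sum_i phi_i X_{t+1-i}.
Substitute known values:
  E[X_{t+1} | ...] = (-0.659) * (4)
                   = -2.6360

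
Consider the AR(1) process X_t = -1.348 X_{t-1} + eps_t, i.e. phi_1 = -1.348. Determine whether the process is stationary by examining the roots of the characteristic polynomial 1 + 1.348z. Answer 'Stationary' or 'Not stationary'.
\text{Not stationary}

The AR(p) characteristic polynomial is P(z) = 1 + 1.348z.
Stationarity requires all roots to lie outside the unit circle, i.e. |z| > 1 for every root.
This is linear in z: 1 + (1.348) z = 0  =>  z = -1/(1.348) = -0.74184,  |z| = 0.74184.
Moduli of all roots: 0.7418.
All moduli strictly greater than 1? No.
Verdict: Not stationary.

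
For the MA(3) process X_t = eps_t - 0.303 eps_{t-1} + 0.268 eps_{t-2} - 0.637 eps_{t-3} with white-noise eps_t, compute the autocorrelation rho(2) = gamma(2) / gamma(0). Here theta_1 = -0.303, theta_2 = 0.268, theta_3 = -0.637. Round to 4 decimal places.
\rho(2) = 0.2937

For an MA(q) process with theta_0 = 1, the autocovariance is
  gamma(k) = sigma^2 * sum_{i=0..q-k} theta_i * theta_{i+k},
and rho(k) = gamma(k) / gamma(0). Sigma^2 cancels.
  numerator   = (1)*(0.268) + (-0.303)*(-0.637) = 0.461011.
  denominator = (1)^2 + (-0.303)^2 + (0.268)^2 + (-0.637)^2 = 1.569402.
  rho(2) = 0.461011 / 1.569402 = 0.2937.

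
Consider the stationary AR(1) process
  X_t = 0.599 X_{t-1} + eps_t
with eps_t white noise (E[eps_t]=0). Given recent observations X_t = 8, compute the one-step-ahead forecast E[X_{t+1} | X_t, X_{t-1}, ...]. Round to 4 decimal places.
E[X_{t+1} \mid \mathcal F_t] = 4.7920

For an AR(p) model X_t = c + sum_i phi_i X_{t-i} + eps_t, the
one-step-ahead conditional mean is
  E[X_{t+1} | X_t, ...] = c + sum_i phi_i X_{t+1-i}.
Substitute known values:
  E[X_{t+1} | ...] = (0.599) * (8)
                   = 4.7920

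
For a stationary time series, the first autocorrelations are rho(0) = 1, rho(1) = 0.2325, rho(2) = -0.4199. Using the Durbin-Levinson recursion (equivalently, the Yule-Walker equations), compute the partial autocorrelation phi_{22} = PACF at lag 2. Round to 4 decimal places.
\phi_{22} = -0.5010

The PACF at lag k is phi_{kk}, the last component of the solution
to the Yule-Walker system G_k phi = r_k where
  (G_k)_{ij} = rho(|i - j|), (r_k)_i = rho(i), i,j = 1..k.
Equivalently, Durbin-Levinson gives phi_{kk} iteratively:
  phi_{11} = rho(1)
  phi_{kk} = [rho(k) - sum_{j=1..k-1} phi_{k-1,j} rho(k-j)]
            / [1 - sum_{j=1..k-1} phi_{k-1,j} rho(j)],
  phi_{k,j} = phi_{k-1,j} - phi_{kk} phi_{k-1,k-j},  j = 1..k-1.
Step k = 1:
  phi_11 = rho(1) = 0.2325.
Step k = 2:
  phi_22 = [rho(2) - phi_11 rho(1)] / [1 - phi_11 rho(1)] = [-0.4199 - (0.2325)(0.2325)] / [1 - (0.2325)(0.2325)]
         = -0.47395625 / 0.94594375 = -0.501.
Therefore phi_{22} = -0.5010.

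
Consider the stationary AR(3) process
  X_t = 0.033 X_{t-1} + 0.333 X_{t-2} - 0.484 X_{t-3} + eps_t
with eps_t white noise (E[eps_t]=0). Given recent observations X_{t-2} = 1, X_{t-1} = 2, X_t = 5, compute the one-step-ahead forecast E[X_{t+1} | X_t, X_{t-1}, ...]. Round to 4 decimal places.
E[X_{t+1} \mid \mathcal F_t] = 0.3470

For an AR(p) model X_t = c + sum_i phi_i X_{t-i} + eps_t, the
one-step-ahead conditional mean is
  E[X_{t+1} | X_t, ...] = c + sum_i phi_i X_{t+1-i}.
Substitute known values:
  E[X_{t+1} | ...] = (0.033) * (5) + (0.333) * (2) + (-0.484) * (1)
                   = 0.3470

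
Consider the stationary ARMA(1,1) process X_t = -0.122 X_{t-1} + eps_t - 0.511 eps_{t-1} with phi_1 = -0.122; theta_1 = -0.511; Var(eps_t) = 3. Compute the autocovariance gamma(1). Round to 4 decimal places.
\gamma(1) = -2.0479

Multiply the model equation by X_{t-k} and take expectations. With theta_0 = psi_0 = 1 and psi_j the MA(infinity) weights, this gives
  gamma(k) - sum_i phi_i gamma(k-i) = c_k,
  c_k = sigma^2 * sum_{j=k..q} theta_j psi_{j-k}   (c_k = 0 for k > q),
using gamma(-m) = gamma(m).
psi-weights needed (psi_j = theta_j + sum_i phi_i psi_{j-i}):
  psi_1 = theta_1 + phi_1 = -0.511 + (-0.122) = -0.633
Right-hand sides:
  c_0 = sigma^2 (1 + theta_1 psi_1) = 3 * (1 + (-0.511)(-0.633)) = 3 * 1.323463 = 3.970389
  c_1 = sigma^2 theta_1 = 3 * (-0.511) = -1.533
  c_2 = 0
Equations for k = 0 and k = 1 (AR order 1):
  gamma(0) = phi_1 gamma(1) + c_0
  gamma(1) = phi_1 gamma(0) + c_1
Substituting the second into the first: gamma(0) (1 - phi_1^2) = c_0 + phi_1 c_1, so
  gamma(0) = (c_0 + phi_1 c_1) / (1 - phi_1^2) = (3.970389 + (-0.122)(-1.533)) / (1 - (-0.122)^2) = 4.157415 / 0.985116 = 4.220229.
  gamma(1) = phi_1 gamma(0) + c_1 = (-0.122)(4.220229) + (-1.533) = -2.047868.
Therefore gamma(1) = -2.0479 (to 4 decimal places).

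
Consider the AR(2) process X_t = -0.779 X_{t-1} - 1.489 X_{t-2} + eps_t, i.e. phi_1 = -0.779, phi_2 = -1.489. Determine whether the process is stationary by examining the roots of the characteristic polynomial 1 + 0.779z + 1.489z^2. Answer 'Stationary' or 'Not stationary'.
\text{Not stationary}

The AR(p) characteristic polynomial is P(z) = 1 + 0.779z + 1.489z^2.
Stationarity requires all roots to lie outside the unit circle, i.e. |z| > 1 for every root.
Set 1 + (0.779) z + (1.489) z^2 = 0, i.e. a z^2 + b z + c = 0 with a = 1.489, b = 0.779, c = 1.
Discriminant D = b^2 - 4ac = (0.779)^2 - 4*(1.489)*1 = 0.606841 - (5.956) = -5.349159.
D < 0, so the roots are the complex-conjugate pair z = (-b +/- i sqrt(-D)) / (2a) = -0.2616 +/- 0.7766i.
For a conjugate pair |z|^2 = z * conj(z) = (product of roots) = c/a = 1/(1.489) = 0.671592, so |z| = sqrt(0.671592) = 0.8195 for both roots.
Moduli of all roots: 0.8195, 0.8195.
All moduli strictly greater than 1? No.
Verdict: Not stationary.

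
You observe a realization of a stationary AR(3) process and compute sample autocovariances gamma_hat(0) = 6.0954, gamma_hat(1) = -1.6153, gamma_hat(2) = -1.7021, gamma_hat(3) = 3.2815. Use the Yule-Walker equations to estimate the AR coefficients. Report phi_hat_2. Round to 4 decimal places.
\hat\phi_{2} = -0.2220

The Yule-Walker equations for an AR(p) process read, in matrix form,
  Gamma_p phi = r_p,   with   (Gamma_p)_{ij} = gamma(|i - j|),
                       (r_p)_i = gamma(i),   i,j = 1..p.
Substitute the sample gammas (Toeplitz matrix and right-hand side of size 3):
  Gamma_p = [[6.0954, -1.6153, -1.7021], [-1.6153, 6.0954, -1.6153], [-1.7021, -1.6153, 6.0954]]
  r_p     = [-1.6153, -1.7021, 3.2815]
Written out (R1..R3):
  (R1) 6.0954 phi_1 - 1.6153 phi_2 - 1.7021 phi_3 = -1.6153
  (R2) -1.6153 phi_1 + 6.0954 phi_2 - 1.6153 phi_3 = -1.7021
  (R3) -1.7021 phi_1 - 1.6153 phi_2 + 6.0954 phi_3 = 3.2815
Gaussian elimination:
  R2 <- R2 - (-1.6153/6.0954) R1 = R2 - (-0.265003) R1:  5.66734 phi_2 - 2.066362 phi_3 = -2.13016
  R3 <- R3 - (-1.7021/6.0954) R1 = R3 - (-0.279243) R1:  -2.066362 phi_2 + 5.6201 phi_3 = 2.830438
  R3 <- R3 - (-2.066362/5.66734) R2 = R3 - (-0.364609) R2:  4.866686 phi_3 = 2.053763
Back-substitution:
  phi_hat_3 = 2.053763 / 4.866686 = 0.422004
  phi_hat_2 = (-2.13016 - (-2.066362)(0.422004)) / 5.66734 = -0.221999
  phi_hat_1 = (-1.6153 - (-1.6153)(-0.221999) - (-1.7021)(0.422004)) / 6.0954 = -0.205992
So phi_hat = [-0.2060, -0.2220, 0.4220].
Therefore phi_hat_2 = -0.2220.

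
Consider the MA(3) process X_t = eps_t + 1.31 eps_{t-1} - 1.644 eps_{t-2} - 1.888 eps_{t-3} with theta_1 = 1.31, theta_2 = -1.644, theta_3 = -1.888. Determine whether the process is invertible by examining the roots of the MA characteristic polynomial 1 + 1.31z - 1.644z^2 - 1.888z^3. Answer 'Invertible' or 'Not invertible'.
\text{Not invertible}

The MA(q) characteristic polynomial is P(z) = 1 + 1.31z - 1.644z^2 - 1.888z^3.
Invertibility requires all roots to lie outside the unit circle, i.e. |z| > 1 for every root.
Degree 3: look for a simple real root z0 first, then factor out (1 - z/z0) and solve the remaining quadratic.
Testing z0 = -0.625: P(-0.625) = 1 + (1.31)(-0.625) + (-1.644)(-0.625)^2 + (-1.888)(-0.625)^3
  = 1 + (-0.81875) + (-0.642187) + (0.460938) = 0.  So z_0 = -0.625 is a root, |z_0| = 0.625.
Divide out the factor (1 + 1.6 z) = (1 - z/z0) (since 1/z0 = -1.6):
  P(z) = (1 + 1.6 z)(1 + (-0.29) z + (-1.18) z^2)
  [check: z-coef -0.29 - (-1.6) = 1.31; z^2-coef -1.18 - (-1.6)(-0.29) = -1.644; z^3-coef -(-1.6)(-1.18) = -1.888.]
Remaining roots from the quadratic factor 1 + (-0.29) z + (-1.18) z^2:
  Set 1 + (-0.29) z + (-1.18) z^2 = 0, i.e. a z^2 + b z + c = 0 with a = -1.18, b = -0.29, c = 1.
  Discriminant D = b^2 - 4ac = (-0.29)^2 - 4*(-1.18)*1 = 0.0841 - (-4.72) = 4.8041.
  D >= 0, so the roots are real: z = (-b +/- sqrt(D)) / (2a) = (0.29 +/- 2.191826) / (-2.36).
    z_1 = (0.29 + 2.191826) / (-2.36) = -1.0516,   |z_1| = 1.0516.
    z_2 = (0.29 - 2.191826) / (-2.36) = 0.8059,   |z_2| = 0.8059.
Moduli of all roots: 0.6250, 1.0516, 0.8059.
All moduli strictly greater than 1? No.
Verdict: Not invertible.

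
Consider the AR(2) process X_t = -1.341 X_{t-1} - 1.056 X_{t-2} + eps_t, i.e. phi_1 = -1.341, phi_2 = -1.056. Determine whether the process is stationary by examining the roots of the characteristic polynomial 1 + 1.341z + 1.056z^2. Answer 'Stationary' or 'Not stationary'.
\text{Not stationary}

The AR(p) characteristic polynomial is P(z) = 1 + 1.341z + 1.056z^2.
Stationarity requires all roots to lie outside the unit circle, i.e. |z| > 1 for every root.
Set 1 + (1.341) z + (1.056) z^2 = 0, i.e. a z^2 + b z + c = 0 with a = 1.056, b = 1.341, c = 1.
Discriminant D = b^2 - 4ac = (1.341)^2 - 4*(1.056)*1 = 1.798281 - (4.224) = -2.425719.
D < 0, so the roots are the complex-conjugate pair z = (-b +/- i sqrt(-D)) / (2a) = -0.6349 +/- 0.7374i.
For a conjugate pair |z|^2 = z * conj(z) = (product of roots) = c/a = 1/(1.056) = 0.94697, so |z| = sqrt(0.94697) = 0.9731 for both roots.
Moduli of all roots: 0.9731, 0.9731.
All moduli strictly greater than 1? No.
Verdict: Not stationary.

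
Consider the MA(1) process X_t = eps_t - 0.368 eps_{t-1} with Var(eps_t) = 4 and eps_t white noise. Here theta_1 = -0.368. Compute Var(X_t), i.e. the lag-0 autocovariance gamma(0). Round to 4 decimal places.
\gamma(0) = 4.5417

For an MA(q) process X_t = eps_t + sum_i theta_i eps_{t-i} with
Var(eps_t) = sigma^2, the variance is
  gamma(0) = sigma^2 * (1 + sum_i theta_i^2).
  sum_i theta_i^2 = (-0.368)^2 = 0.135424.
  gamma(0) = 4 * (1 + 0.135424) = 4 * 1.135424 = 4.541696, which rounds to 4.5417.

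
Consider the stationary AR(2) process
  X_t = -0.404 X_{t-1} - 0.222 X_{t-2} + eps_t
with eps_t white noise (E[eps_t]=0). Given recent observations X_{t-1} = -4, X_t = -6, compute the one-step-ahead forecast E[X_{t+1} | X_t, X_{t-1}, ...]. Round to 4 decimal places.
E[X_{t+1} \mid \mathcal F_t] = 3.3120

For an AR(p) model X_t = c + sum_i phi_i X_{t-i} + eps_t, the
one-step-ahead conditional mean is
  E[X_{t+1} | X_t, ...] = c + sum_i phi_i X_{t+1-i}.
Substitute known values:
  E[X_{t+1} | ...] = (-0.404) * (-6) + (-0.222) * (-4)
                   = 3.3120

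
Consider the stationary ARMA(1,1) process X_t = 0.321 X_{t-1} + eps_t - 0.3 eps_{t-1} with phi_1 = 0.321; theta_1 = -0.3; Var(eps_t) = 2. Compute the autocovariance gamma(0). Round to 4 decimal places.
\gamma(0) = 2.0010

Multiply the model equation by X_{t-k} and take expectations. With theta_0 = psi_0 = 1 and psi_j the MA(infinity) weights, this gives
  gamma(k) - sum_i phi_i gamma(k-i) = c_k,
  c_k = sigma^2 * sum_{j=k..q} theta_j psi_{j-k}   (c_k = 0 for k > q),
using gamma(-m) = gamma(m).
psi-weights needed (psi_j = theta_j + sum_i phi_i psi_{j-i}):
  psi_1 = theta_1 + phi_1 = -0.3 + (0.321) = 0.021
Right-hand sides:
  c_0 = sigma^2 (1 + theta_1 psi_1) = 2 * (1 + (-0.3)(0.021)) = 2 * 0.9937 = 1.9874
  c_1 = sigma^2 theta_1 = 2 * (-0.3) = -0.6
  c_2 = 0
Equations for k = 0 and k = 1 (AR order 1):
  gamma(0) = phi_1 gamma(1) + c_0
  gamma(1) = phi_1 gamma(0) + c_1
Substituting the second into the first: gamma(0) (1 - phi_1^2) = c_0 + phi_1 c_1, so
  gamma(0) = (c_0 + phi_1 c_1) / (1 - phi_1^2) = (1.9874 + (0.321)(-0.6)) / (1 - (0.321)^2) = 1.7948 / 0.896959 = 2.000983.
Therefore gamma(0) = 2.0010 (to 4 decimal places).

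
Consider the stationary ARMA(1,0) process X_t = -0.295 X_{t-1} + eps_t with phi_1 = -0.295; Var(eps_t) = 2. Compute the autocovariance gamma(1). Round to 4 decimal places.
\gamma(1) = -0.6462

Multiply the model equation by X_{t-k} and take expectations. With theta_0 = psi_0 = 1 and psi_j the MA(infinity) weights, this gives
  gamma(k) - sum_i phi_i gamma(k-i) = c_k,
  c_k = sigma^2 * sum_{j=k..q} theta_j psi_{j-k}   (c_k = 0 for k > q),
using gamma(-m) = gamma(m).
Pure AR (q = 0): c_0 = sigma^2 = 2, c_k = 0 for k >= 1.
Equations for k = 0 and k = 1 (AR order 1):
  gamma(0) = phi_1 gamma(1) + c_0
  gamma(1) = phi_1 gamma(0) + c_1
Substituting the second into the first: gamma(0) (1 - phi_1^2) = c_0 + phi_1 c_1, so
  gamma(0) = c_0 / (1 - phi_1^2) = 2 / (1 - (-0.295)^2) = 2 / 0.912975 = 2.19064.
  gamma(1) = phi_1 gamma(0) = (-0.295)(2.19064) = -0.646239.
Therefore gamma(1) = -0.6462 (to 4 decimal places).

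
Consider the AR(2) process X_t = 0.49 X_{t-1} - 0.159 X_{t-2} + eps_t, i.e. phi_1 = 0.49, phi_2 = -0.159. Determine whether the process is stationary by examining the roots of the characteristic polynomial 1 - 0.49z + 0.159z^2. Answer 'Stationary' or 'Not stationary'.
\text{Stationary}

The AR(p) characteristic polynomial is P(z) = 1 - 0.49z + 0.159z^2.
Stationarity requires all roots to lie outside the unit circle, i.e. |z| > 1 for every root.
Set 1 + (-0.49) z + (0.159) z^2 = 0, i.e. a z^2 + b z + c = 0 with a = 0.159, b = -0.49, c = 1.
Discriminant D = b^2 - 4ac = (-0.49)^2 - 4*(0.159)*1 = 0.2401 - (0.636) = -0.3959.
D < 0, so the roots are the complex-conjugate pair z = (-b +/- i sqrt(-D)) / (2a) = 1.5409 +/- 1.9786i.
For a conjugate pair |z|^2 = z * conj(z) = (product of roots) = c/a = 1/(0.159) = 6.289308, so |z| = sqrt(6.289308) = 2.5078 for both roots.
Moduli of all roots: 2.5078, 2.5078.
All moduli strictly greater than 1? Yes.
Verdict: Stationary.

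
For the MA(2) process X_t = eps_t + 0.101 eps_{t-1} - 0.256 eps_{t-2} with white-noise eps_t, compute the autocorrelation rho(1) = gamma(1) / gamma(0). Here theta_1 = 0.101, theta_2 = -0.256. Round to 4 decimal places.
\rho(1) = 0.0699

For an MA(q) process with theta_0 = 1, the autocovariance is
  gamma(k) = sigma^2 * sum_{i=0..q-k} theta_i * theta_{i+k},
and rho(k) = gamma(k) / gamma(0). Sigma^2 cancels.
  numerator   = (1)*(0.101) + (0.101)*(-0.256) = 0.075144.
  denominator = (1)^2 + (0.101)^2 + (-0.256)^2 = 1.075737.
  rho(1) = 0.075144 / 1.075737 = 0.0699.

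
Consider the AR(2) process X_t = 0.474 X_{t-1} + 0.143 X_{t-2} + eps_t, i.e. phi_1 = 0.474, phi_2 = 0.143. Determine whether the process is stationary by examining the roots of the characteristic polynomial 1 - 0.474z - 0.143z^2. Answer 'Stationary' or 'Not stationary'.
\text{Stationary}

The AR(p) characteristic polynomial is P(z) = 1 - 0.474z - 0.143z^2.
Stationarity requires all roots to lie outside the unit circle, i.e. |z| > 1 for every root.
Set 1 + (-0.474) z + (-0.143) z^2 = 0, i.e. a z^2 + b z + c = 0 with a = -0.143, b = -0.474, c = 1.
Discriminant D = b^2 - 4ac = (-0.474)^2 - 4*(-0.143)*1 = 0.224676 - (-0.572) = 0.796676.
D >= 0, so the roots are real: z = (-b +/- sqrt(D)) / (2a) = (0.474 +/- 0.892567) / (-0.286).
  z_1 = (0.474 + 0.892567) / (-0.286) = -4.7782,   |z_1| = 4.7782.
  z_2 = (0.474 - 0.892567) / (-0.286) = 1.4635,   |z_2| = 1.4635.
Moduli of all roots: 4.7782, 1.4635.
All moduli strictly greater than 1? Yes.
Verdict: Stationary.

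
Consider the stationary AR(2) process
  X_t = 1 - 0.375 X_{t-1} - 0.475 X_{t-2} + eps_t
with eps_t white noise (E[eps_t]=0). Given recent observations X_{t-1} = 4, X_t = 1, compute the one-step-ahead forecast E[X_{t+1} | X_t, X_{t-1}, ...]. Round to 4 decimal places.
E[X_{t+1} \mid \mathcal F_t] = -1.2750

For an AR(p) model X_t = c + sum_i phi_i X_{t-i} + eps_t, the
one-step-ahead conditional mean is
  E[X_{t+1} | X_t, ...] = c + sum_i phi_i X_{t+1-i}.
Substitute known values:
  E[X_{t+1} | ...] = 1 + (-0.375) * (1) + (-0.475) * (4)
                   = -1.2750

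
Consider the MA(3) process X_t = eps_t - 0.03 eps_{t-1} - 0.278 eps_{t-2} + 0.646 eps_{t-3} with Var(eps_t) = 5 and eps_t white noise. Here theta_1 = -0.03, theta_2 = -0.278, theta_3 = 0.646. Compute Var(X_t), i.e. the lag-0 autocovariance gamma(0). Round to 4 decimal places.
\gamma(0) = 7.4775

For an MA(q) process X_t = eps_t + sum_i theta_i eps_{t-i} with
Var(eps_t) = sigma^2, the variance is
  gamma(0) = sigma^2 * (1 + sum_i theta_i^2).
  sum_i theta_i^2 = (-0.03)^2 + (-0.278)^2 + (0.646)^2 = 0.0009 + 0.077284 + 0.417316 = 0.4955.
  gamma(0) = 5 * (1 + 0.4955) = 5 * 1.4955 = 7.4775.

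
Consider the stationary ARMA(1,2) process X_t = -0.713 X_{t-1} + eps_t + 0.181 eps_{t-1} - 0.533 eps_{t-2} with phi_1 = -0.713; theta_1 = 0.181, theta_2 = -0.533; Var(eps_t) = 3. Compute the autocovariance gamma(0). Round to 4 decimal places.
\gamma(0) = 3.9932

Multiply the model equation by X_{t-k} and take expectations. With theta_0 = psi_0 = 1 and psi_j the MA(infinity) weights, this gives
  gamma(k) - sum_i phi_i gamma(k-i) = c_k,
  c_k = sigma^2 * sum_{j=k..q} theta_j psi_{j-k}   (c_k = 0 for k > q),
using gamma(-m) = gamma(m).
psi-weights needed (psi_j = theta_j + sum_i phi_i psi_{j-i}):
  psi_1 = theta_1 + phi_1 = 0.181 + (-0.713) = -0.532
  psi_2 = theta_2 + phi_1 psi_1 = -0.533 + (-0.713)(-0.532) = -0.153684
Right-hand sides:
  c_0 = sigma^2 (1 + theta_1 psi_1 + theta_2 psi_2) = 3 * (1 + (0.181)(-0.532) + (-0.533)(-0.153684)) = 3 * 0.985622 = 2.956865
  c_1 = sigma^2 (theta_1 + theta_2 psi_1) = 3 * (0.181 + (-0.533)(-0.532)) = 1.393668
  c_2 = sigma^2 theta_2 = 3 * (-0.533) = -1.599
Equations for k = 0 and k = 1 (AR order 1):
  gamma(0) = phi_1 gamma(1) + c_0
  gamma(1) = phi_1 gamma(0) + c_1
Substituting the second into the first: gamma(0) (1 - phi_1^2) = c_0 + phi_1 c_1, so
  gamma(0) = (c_0 + phi_1 c_1) / (1 - phi_1^2) = (2.956865 + (-0.713)(1.393668)) / (1 - (-0.713)^2) = 1.963179 / 0.491631 = 3.993197.
Therefore gamma(0) = 3.9932 (to 4 decimal places).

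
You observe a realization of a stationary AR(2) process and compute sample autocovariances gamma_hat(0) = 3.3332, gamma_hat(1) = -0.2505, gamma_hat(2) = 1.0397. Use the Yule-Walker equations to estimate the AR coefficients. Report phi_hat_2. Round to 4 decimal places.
\hat\phi_{2} = 0.3080

The Yule-Walker equations for an AR(p) process read, in matrix form,
  Gamma_p phi = r_p,   with   (Gamma_p)_{ij} = gamma(|i - j|),
                       (r_p)_i = gamma(i),   i,j = 1..p.
Substitute the sample gammas (Toeplitz matrix and right-hand side of size 2):
  Gamma_p = [[3.3332, -0.2505], [-0.2505, 3.3332]]
  r_p     = [-0.2505, 1.0397]
Written out:
  3.3332 phi_1 - 0.2505 phi_2 = -0.2505
  -0.2505 phi_1 + 3.3332 phi_2 = 1.0397
Solve by Cramer's rule:
  det = gamma(0)^2 - gamma(1)^2 = (3.3332)^2 - (-0.2505)^2 = 11.11022224 - 0.06275025 = 11.04747199
  phi_hat_1 = [gamma(1) gamma(0) - gamma(1) gamma(2)] / det = [(-0.2505)(3.3332) - (-0.2505)(1.0397)] / 11.04747199 = -0.57452175 / 11.04747199 = -0.052
  phi_hat_2 = [gamma(0) gamma(2) - gamma(1)^2] / det = [(3.3332)(1.0397) - (-0.2505)^2] / 11.04747199 = 3.40277779 / 11.04747199 = 0.308
So phi_hat = [-0.0520, 0.3080].
Therefore phi_hat_2 = 0.3080.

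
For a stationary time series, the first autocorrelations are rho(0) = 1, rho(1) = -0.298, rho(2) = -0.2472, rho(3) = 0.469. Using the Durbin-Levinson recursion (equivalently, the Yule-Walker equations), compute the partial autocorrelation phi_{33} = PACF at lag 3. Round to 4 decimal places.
\phi_{33} = 0.3281

The PACF at lag k is phi_{kk}, the last component of the solution
to the Yule-Walker system G_k phi = r_k where
  (G_k)_{ij} = rho(|i - j|), (r_k)_i = rho(i), i,j = 1..k.
Equivalently, Durbin-Levinson gives phi_{kk} iteratively:
  phi_{11} = rho(1)
  phi_{kk} = [rho(k) - sum_{j=1..k-1} phi_{k-1,j} rho(k-j)]
            / [1 - sum_{j=1..k-1} phi_{k-1,j} rho(j)],
  phi_{k,j} = phi_{k-1,j} - phi_{kk} phi_{k-1,k-j},  j = 1..k-1.
Step k = 1:
  phi_11 = rho(1) = -0.298.
Step k = 2:
  phi_22 = [rho(2) - phi_11 rho(1)] / [1 - phi_11 rho(1)] = [-0.2472 - (-0.298)(-0.298)] / [1 - (-0.298)(-0.298)]
         = -0.336004 / 0.911196 = -0.368751.
  Update: phi_21 = phi_11 - phi_22 phi_11 = -0.298 - (-0.368751)(-0.298) = -0.407888.
Step k = 3:
  phi_33 = [rho(3) - phi_21 rho(2) - phi_22 rho(1)] / [1 - phi_21 rho(1) - phi_22 rho(2)]
    numerator   = 0.469 - (-0.407888)(-0.2472) - (-0.368751)(-0.298) = 0.25828252
    denominator = 1 - (-0.407888)(-0.298) - (-0.368751)(-0.2472) = 0.78729435
  phi_33 = 0.25828252 / 0.78729435 = 0.3281.
Therefore phi_{33} = 0.3281.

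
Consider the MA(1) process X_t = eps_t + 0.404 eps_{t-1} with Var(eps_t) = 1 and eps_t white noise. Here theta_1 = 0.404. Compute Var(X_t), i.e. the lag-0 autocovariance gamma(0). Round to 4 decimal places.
\gamma(0) = 1.1632

For an MA(q) process X_t = eps_t + sum_i theta_i eps_{t-i} with
Var(eps_t) = sigma^2, the variance is
  gamma(0) = sigma^2 * (1 + sum_i theta_i^2).
  sum_i theta_i^2 = (0.404)^2 = 0.163216.
  gamma(0) = 1 * (1 + 0.163216) = 1 * 1.163216 = 1.163216, which rounds to 1.1632.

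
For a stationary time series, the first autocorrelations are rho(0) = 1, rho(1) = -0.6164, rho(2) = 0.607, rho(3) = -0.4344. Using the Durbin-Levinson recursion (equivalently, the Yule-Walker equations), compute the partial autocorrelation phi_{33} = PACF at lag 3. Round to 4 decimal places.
\phi_{33} = 0.0530

The PACF at lag k is phi_{kk}, the last component of the solution
to the Yule-Walker system G_k phi = r_k where
  (G_k)_{ij} = rho(|i - j|), (r_k)_i = rho(i), i,j = 1..k.
Equivalently, Durbin-Levinson gives phi_{kk} iteratively:
  phi_{11} = rho(1)
  phi_{kk} = [rho(k) - sum_{j=1..k-1} phi_{k-1,j} rho(k-j)]
            / [1 - sum_{j=1..k-1} phi_{k-1,j} rho(j)],
  phi_{k,j} = phi_{k-1,j} - phi_{kk} phi_{k-1,k-j},  j = 1..k-1.
Step k = 1:
  phi_11 = rho(1) = -0.6164.
Step k = 2:
  phi_22 = [rho(2) - phi_11 rho(1)] / [1 - phi_11 rho(1)] = [0.607 - (-0.6164)(-0.6164)] / [1 - (-0.6164)(-0.6164)]
         = 0.22705104 / 0.62005104 = 0.366181.
  Update: phi_21 = phi_11 - phi_22 phi_11 = -0.6164 - (0.366181)(-0.6164) = -0.390686.
Step k = 3:
  phi_33 = [rho(3) - phi_21 rho(2) - phi_22 rho(1)] / [1 - phi_21 rho(1) - phi_22 rho(2)]
    numerator   = -0.4344 - (-0.390686)(0.607) - (0.366181)(-0.6164) = 0.02846044
    denominator = 1 - (-0.390686)(-0.6164) - (0.366181)(0.607) = 0.53690922
  phi_33 = 0.02846044 / 0.53690922 = 0.053.
Therefore phi_{33} = 0.0530.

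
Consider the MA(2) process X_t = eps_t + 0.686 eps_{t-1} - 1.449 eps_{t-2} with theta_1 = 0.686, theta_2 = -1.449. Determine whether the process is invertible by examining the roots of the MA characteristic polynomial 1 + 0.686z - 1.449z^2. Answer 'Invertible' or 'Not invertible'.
\text{Not invertible}

The MA(q) characteristic polynomial is P(z) = 1 + 0.686z - 1.449z^2.
Invertibility requires all roots to lie outside the unit circle, i.e. |z| > 1 for every root.
Set 1 + (0.686) z + (-1.449) z^2 = 0, i.e. a z^2 + b z + c = 0 with a = -1.449, b = 0.686, c = 1.
Discriminant D = b^2 - 4ac = (0.686)^2 - 4*(-1.449)*1 = 0.470596 - (-5.796) = 6.266596.
D >= 0, so the roots are real: z = (-b +/- sqrt(D)) / (2a) = (-0.686 +/- 2.503317) / (-2.898).
  z_1 = (-0.686 + 2.503317) / (-2.898) = -0.6271,   |z_1| = 0.6271.
  z_2 = (-0.686 - 2.503317) / (-2.898) = 1.1005,   |z_2| = 1.1005.
Moduli of all roots: 0.6271, 1.1005.
All moduli strictly greater than 1? No.
Verdict: Not invertible.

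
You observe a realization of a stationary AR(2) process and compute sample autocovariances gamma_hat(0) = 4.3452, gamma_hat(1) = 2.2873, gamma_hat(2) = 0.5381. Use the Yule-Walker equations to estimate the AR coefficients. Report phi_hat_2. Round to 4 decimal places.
\hat\phi_{2} = -0.2120

The Yule-Walker equations for an AR(p) process read, in matrix form,
  Gamma_p phi = r_p,   with   (Gamma_p)_{ij} = gamma(|i - j|),
                       (r_p)_i = gamma(i),   i,j = 1..p.
Substitute the sample gammas (Toeplitz matrix and right-hand side of size 2):
  Gamma_p = [[4.3452, 2.2873], [2.2873, 4.3452]]
  r_p     = [2.2873, 0.5381]
Written out:
  4.3452 phi_1 + 2.2873 phi_2 = 2.2873
  2.2873 phi_1 + 4.3452 phi_2 = 0.5381
Solve by Cramer's rule:
  det = gamma(0)^2 - gamma(1)^2 = (4.3452)^2 - (2.2873)^2 = 18.88076304 - 5.23174129 = 13.64902175
  phi_hat_1 = [gamma(1) gamma(0) - gamma(1) gamma(2)] / det = [(2.2873)(4.3452) - (2.2873)(0.5381)] / 13.64902175 = 8.70797983 / 13.64902175 = 0.638
  phi_hat_2 = [gamma(0) gamma(2) - gamma(1)^2] / det = [(4.3452)(0.5381) - (2.2873)^2] / 13.64902175 = -2.89358917 / 13.64902175 = -0.212
So phi_hat = [0.6380, -0.2120].
Therefore phi_hat_2 = -0.2120.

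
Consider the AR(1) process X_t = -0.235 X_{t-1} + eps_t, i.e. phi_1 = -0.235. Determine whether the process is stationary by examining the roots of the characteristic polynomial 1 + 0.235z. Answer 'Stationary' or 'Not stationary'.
\text{Stationary}

The AR(p) characteristic polynomial is P(z) = 1 + 0.235z.
Stationarity requires all roots to lie outside the unit circle, i.e. |z| > 1 for every root.
This is linear in z: 1 + (0.235) z = 0  =>  z = -1/(0.235) = -4.255319,  |z| = 4.255319.
Moduli of all roots: 4.2553.
All moduli strictly greater than 1? Yes.
Verdict: Stationary.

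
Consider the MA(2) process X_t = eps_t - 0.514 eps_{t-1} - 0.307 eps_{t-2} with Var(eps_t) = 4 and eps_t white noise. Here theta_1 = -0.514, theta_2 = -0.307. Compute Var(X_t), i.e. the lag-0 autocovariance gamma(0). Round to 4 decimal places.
\gamma(0) = 5.4338

For an MA(q) process X_t = eps_t + sum_i theta_i eps_{t-i} with
Var(eps_t) = sigma^2, the variance is
  gamma(0) = sigma^2 * (1 + sum_i theta_i^2).
  sum_i theta_i^2 = (-0.514)^2 + (-0.307)^2 = 0.264196 + 0.094249 = 0.358445.
  gamma(0) = 4 * (1 + 0.358445) = 4 * 1.358445 = 5.43378, which rounds to 5.4338.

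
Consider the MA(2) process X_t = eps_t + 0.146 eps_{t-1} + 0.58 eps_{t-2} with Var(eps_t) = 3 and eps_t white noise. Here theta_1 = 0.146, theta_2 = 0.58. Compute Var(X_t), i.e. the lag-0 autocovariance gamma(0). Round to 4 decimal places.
\gamma(0) = 4.0731

For an MA(q) process X_t = eps_t + sum_i theta_i eps_{t-i} with
Var(eps_t) = sigma^2, the variance is
  gamma(0) = sigma^2 * (1 + sum_i theta_i^2).
  sum_i theta_i^2 = (0.146)^2 + (0.58)^2 = 0.021316 + 0.3364 = 0.357716.
  gamma(0) = 3 * (1 + 0.357716) = 3 * 1.357716 = 4.073148, which rounds to 4.0731.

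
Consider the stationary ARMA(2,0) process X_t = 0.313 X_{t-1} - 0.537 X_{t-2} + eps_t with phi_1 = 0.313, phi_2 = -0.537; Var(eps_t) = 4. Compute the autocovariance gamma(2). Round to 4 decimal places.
\gamma(2) = -2.7752

Multiply the model equation by X_{t-k} and take expectations. With theta_0 = psi_0 = 1 and psi_j the MA(infinity) weights, this gives
  gamma(k) - sum_i phi_i gamma(k-i) = c_k,
  c_k = sigma^2 * sum_{j=k..q} theta_j psi_{j-k}   (c_k = 0 for k > q),
using gamma(-m) = gamma(m).
Pure AR (q = 0): c_0 = sigma^2 = 4, c_k = 0 for k >= 1.
Equations for k = 0, 1, 2 (AR order 2, c_2 = 0):
  (E0) gamma(0) = phi_1 gamma(1) + phi_2 gamma(2) + c_0
  (E1) gamma(1) = phi_1 gamma(0) + phi_2 gamma(1) + c_1
  (E2) gamma(2) = phi_1 gamma(1) + phi_2 gamma(0)
From (E1): gamma(1) = A gamma(0) + B with
  A = phi_1 / (1 - phi_2) = 0.313 / 1.537 = 0.203643,   B = c_1 / (1 - phi_2) = 0 / 1.537 = 0.
Insert (E2) into (E0): gamma(0) (1 - phi_2^2) = phi_1 (1 + phi_2) gamma(1) + c_0.
  phi_1 (1 + phi_2) = (0.313)(0.463) = 0.144919,   1 - phi_2^2 = 0.711631.
Replace gamma(1) by A gamma(0) + B and collect gamma(0):
  gamma(0) [0.711631 - (0.144919)(0.203643)] = c_0 = 4
  gamma(0) * 0.682119 = 4
  gamma(0) = 4 / 0.682119 = 5.864078.
  gamma(1) = A gamma(0) = (0.203643)(5.864078) = 1.194181.
  gamma(2) = phi_1 gamma(1) + phi_2 gamma(0) = (0.313)(1.194181) + (-0.537)(5.864078) = -2.775231.
Therefore gamma(2) = -2.7752 (to 4 decimal places).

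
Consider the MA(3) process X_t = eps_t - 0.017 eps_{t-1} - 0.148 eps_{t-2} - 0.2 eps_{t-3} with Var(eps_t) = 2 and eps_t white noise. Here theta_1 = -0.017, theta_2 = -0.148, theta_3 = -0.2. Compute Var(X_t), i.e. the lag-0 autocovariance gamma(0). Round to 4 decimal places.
\gamma(0) = 2.1244

For an MA(q) process X_t = eps_t + sum_i theta_i eps_{t-i} with
Var(eps_t) = sigma^2, the variance is
  gamma(0) = sigma^2 * (1 + sum_i theta_i^2).
  sum_i theta_i^2 = (-0.017)^2 + (-0.148)^2 + (-0.2)^2 = 0.000289 + 0.021904 + 0.04 = 0.062193.
  gamma(0) = 2 * (1 + 0.062193) = 2 * 1.062193 = 2.124386, which rounds to 2.1244.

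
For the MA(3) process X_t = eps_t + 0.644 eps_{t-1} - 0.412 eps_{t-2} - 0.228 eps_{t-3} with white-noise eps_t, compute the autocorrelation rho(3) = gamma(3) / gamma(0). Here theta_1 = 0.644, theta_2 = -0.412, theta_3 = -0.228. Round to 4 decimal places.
\rho(3) = -0.1393

For an MA(q) process with theta_0 = 1, the autocovariance is
  gamma(k) = sigma^2 * sum_{i=0..q-k} theta_i * theta_{i+k},
and rho(k) = gamma(k) / gamma(0). Sigma^2 cancels.
  numerator   = (1)*(-0.228) = -0.228.
  denominator = (1)^2 + (0.644)^2 + (-0.412)^2 + (-0.228)^2 = 1.636464.
  rho(3) = -0.228 / 1.636464 = -0.1393.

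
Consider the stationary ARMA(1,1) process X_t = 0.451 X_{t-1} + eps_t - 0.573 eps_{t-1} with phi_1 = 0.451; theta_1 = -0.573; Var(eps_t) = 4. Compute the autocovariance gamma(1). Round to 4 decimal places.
\gamma(1) = -0.4543

Multiply the model equation by X_{t-k} and take expectations. With theta_0 = psi_0 = 1 and psi_j the MA(infinity) weights, this gives
  gamma(k) - sum_i phi_i gamma(k-i) = c_k,
  c_k = sigma^2 * sum_{j=k..q} theta_j psi_{j-k}   (c_k = 0 for k > q),
using gamma(-m) = gamma(m).
psi-weights needed (psi_j = theta_j + sum_i phi_i psi_{j-i}):
  psi_1 = theta_1 + phi_1 = -0.573 + (0.451) = -0.122
Right-hand sides:
  c_0 = sigma^2 (1 + theta_1 psi_1) = 4 * (1 + (-0.573)(-0.122)) = 4 * 1.069906 = 4.279624
  c_1 = sigma^2 theta_1 = 4 * (-0.573) = -2.292
  c_2 = 0
Equations for k = 0 and k = 1 (AR order 1):
  gamma(0) = phi_1 gamma(1) + c_0
  gamma(1) = phi_1 gamma(0) + c_1
Substituting the second into the first: gamma(0) (1 - phi_1^2) = c_0 + phi_1 c_1, so
  gamma(0) = (c_0 + phi_1 c_1) / (1 - phi_1^2) = (4.279624 + (0.451)(-2.292)) / (1 - (0.451)^2) = 3.245932 / 0.796599 = 4.074738.
  gamma(1) = phi_1 gamma(0) + c_1 = (0.451)(4.074738) + (-2.292) = -0.454293.
Therefore gamma(1) = -0.4543 (to 4 decimal places).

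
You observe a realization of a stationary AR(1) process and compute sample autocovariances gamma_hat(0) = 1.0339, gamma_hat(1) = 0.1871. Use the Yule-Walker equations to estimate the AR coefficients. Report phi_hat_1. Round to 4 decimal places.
\hat\phi_{1} = 0.1810

The Yule-Walker equations for an AR(p) process read, in matrix form,
  Gamma_p phi = r_p,   with   (Gamma_p)_{ij} = gamma(|i - j|),
                       (r_p)_i = gamma(i),   i,j = 1..p.
Substitute the sample gammas (Toeplitz matrix and right-hand side of size 1):
  Gamma_p = [[1.0339]]
  r_p     = [0.1871]
With p = 1 this is the single equation gamma(0) phi_1 = gamma(1):
  phi_hat_1 = gamma(1) / gamma(0) = 0.1871 / 1.0339 = 0.1810.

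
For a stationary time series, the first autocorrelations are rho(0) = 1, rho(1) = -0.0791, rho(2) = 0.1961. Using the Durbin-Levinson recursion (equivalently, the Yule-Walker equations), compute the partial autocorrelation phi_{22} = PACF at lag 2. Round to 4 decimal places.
\phi_{22} = 0.1910

The PACF at lag k is phi_{kk}, the last component of the solution
to the Yule-Walker system G_k phi = r_k where
  (G_k)_{ij} = rho(|i - j|), (r_k)_i = rho(i), i,j = 1..k.
Equivalently, Durbin-Levinson gives phi_{kk} iteratively:
  phi_{11} = rho(1)
  phi_{kk} = [rho(k) - sum_{j=1..k-1} phi_{k-1,j} rho(k-j)]
            / [1 - sum_{j=1..k-1} phi_{k-1,j} rho(j)],
  phi_{k,j} = phi_{k-1,j} - phi_{kk} phi_{k-1,k-j},  j = 1..k-1.
Step k = 1:
  phi_11 = rho(1) = -0.0791.
Step k = 2:
  phi_22 = [rho(2) - phi_11 rho(1)] / [1 - phi_11 rho(1)] = [0.1961 - (-0.0791)(-0.0791)] / [1 - (-0.0791)(-0.0791)]
         = 0.18984319 / 0.99374319 = 0.191.
Therefore phi_{22} = 0.1910.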